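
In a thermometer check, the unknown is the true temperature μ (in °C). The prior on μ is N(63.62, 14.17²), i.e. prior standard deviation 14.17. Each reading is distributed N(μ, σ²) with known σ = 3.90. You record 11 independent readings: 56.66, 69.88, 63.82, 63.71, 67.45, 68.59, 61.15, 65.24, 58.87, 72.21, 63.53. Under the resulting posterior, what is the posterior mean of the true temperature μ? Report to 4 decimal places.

For Normal data with known variance σ², a Normal(μ₀, σ₀²) prior on μ is conjugate. Posterior precision = 1/σ₀² + n/σ²; posterior mean is the precision-weighted average of μ₀ and x̄.
Σxᵢ = 56.66 + 69.88 + 63.82 + 63.71 + 67.45 + 68.59 + 61.15 + 65.24 + 58.87 + 72.21 + 63.53 = 711.11, so n·x̄ = 711.11.
σ₀² = 14.17² = 200.7889, σ² = 3.90² = 15.21; σ² + n·σ₀² = 15.21 + 11·200.7889 = 2223.8879.
Posterior mean = (μ₀/σ₀² + n·x̄/σ²)/(1/σ₀² + n/σ²) = (σ²·μ₀ + σ₀²·n·x̄)/(σ² + n·σ₀²) = (15.21·63.62 + 200.7889·711.11)/2223.8879 = 143750.654879/2223.8879 = 64.6393.

64.6393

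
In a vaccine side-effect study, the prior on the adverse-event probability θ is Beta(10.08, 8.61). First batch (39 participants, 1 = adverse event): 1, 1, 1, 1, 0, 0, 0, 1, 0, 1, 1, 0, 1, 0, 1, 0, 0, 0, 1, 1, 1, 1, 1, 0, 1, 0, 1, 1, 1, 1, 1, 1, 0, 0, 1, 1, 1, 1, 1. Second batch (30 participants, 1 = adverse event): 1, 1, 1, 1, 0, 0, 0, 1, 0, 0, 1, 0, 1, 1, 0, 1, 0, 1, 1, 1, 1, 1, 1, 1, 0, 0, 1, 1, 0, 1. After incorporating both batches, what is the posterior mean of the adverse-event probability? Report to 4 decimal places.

0.6281

The Beta prior is conjugate to a Binomial/Bernoulli likelihood; the update adds successes to α and failures to β.
After batch 1: Beta(10.08+26, 8.61+13) = Beta(36.08, 21.61).
After batch 2: Beta(36.08+19, 21.61+11) = Beta(55.08, 32.61).
Posterior mean = α/(α+β) = 55.08/87.69 = 0.6281.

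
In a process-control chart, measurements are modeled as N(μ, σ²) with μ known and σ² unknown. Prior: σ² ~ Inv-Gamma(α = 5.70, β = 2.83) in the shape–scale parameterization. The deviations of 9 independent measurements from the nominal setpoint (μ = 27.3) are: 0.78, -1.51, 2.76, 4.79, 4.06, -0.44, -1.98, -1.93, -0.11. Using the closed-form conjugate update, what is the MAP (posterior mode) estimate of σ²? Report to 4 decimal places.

2.8324

With known mean μ and an Inverse-Gamma(α, β) prior on σ², the Normal likelihood is conjugate: posterior is Inv-Gamma(α + n/2, β + Σ(xᵢ−μ)²/2).
Σ(xᵢ−μ)² = (0.78)² + (-1.51)² + (2.76)² + (4.79)² + (4.06)² + (-0.44)² + (-1.98)² + (-1.93)² + (-0.11)² = 57.7848.
Posterior: Inv-Gamma(5.70 + 9/2, 2.83 + 57.7848/2) = Inv-Gamma(10.20, 31.72240).
Mode = β/(α+1) = 31.72240/11.20 = 2.8324.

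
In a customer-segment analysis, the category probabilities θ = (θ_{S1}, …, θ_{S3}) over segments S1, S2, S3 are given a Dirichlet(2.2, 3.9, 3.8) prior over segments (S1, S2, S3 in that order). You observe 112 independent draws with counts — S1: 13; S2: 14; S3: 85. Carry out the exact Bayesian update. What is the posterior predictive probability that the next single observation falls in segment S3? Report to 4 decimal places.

The Dirichlet prior is conjugate to the Multinomial likelihood: each posterior αⱼ = prior αⱼ + observed count nⱼ.
Posterior concentration: (15.2, 17.9, 88.8), total = 121.9.
P(next = S3 | data) = α_{S3}/Σα = 0.7285.

0.7285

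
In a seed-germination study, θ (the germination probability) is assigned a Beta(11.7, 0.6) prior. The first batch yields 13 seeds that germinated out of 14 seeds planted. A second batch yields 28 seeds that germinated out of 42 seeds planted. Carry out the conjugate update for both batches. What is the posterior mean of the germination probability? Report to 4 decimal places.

The Beta prior is conjugate to a Binomial/Bernoulli likelihood; the update adds successes to α and failures to β.
After batch 1: Beta(11.7+13, 0.6+1) = Beta(24.7, 1.6).
After batch 2: Beta(24.7+28, 1.6+14) = Beta(52.7, 15.6).
Posterior mean = α/(α+β) = 52.7/68.3 = 0.7716.

0.7716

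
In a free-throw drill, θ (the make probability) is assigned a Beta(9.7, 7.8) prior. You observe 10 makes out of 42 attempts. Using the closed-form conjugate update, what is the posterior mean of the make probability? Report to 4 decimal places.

0.3311

The Beta prior is conjugate to a Binomial/Bernoulli likelihood; the update adds successes to α and failures to β.
Posterior: Beta(α+k, β+n−k) = Beta(9.7+10, 7.8+32) = Beta(19.7, 39.8).
Posterior mean = α/(α+β) = 19.7/59.5 = 0.3311.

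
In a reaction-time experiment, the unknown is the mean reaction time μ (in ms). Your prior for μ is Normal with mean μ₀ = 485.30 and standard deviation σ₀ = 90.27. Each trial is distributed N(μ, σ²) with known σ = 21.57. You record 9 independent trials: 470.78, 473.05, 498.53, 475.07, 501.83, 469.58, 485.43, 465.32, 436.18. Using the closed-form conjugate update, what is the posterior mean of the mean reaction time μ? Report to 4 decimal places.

475.1499

For Normal data with known variance σ², a Normal(μ₀, σ₀²) prior on μ is conjugate. Posterior precision = 1/σ₀² + n/σ²; posterior mean is the precision-weighted average of μ₀ and x̄.
Σxᵢ = 470.78 + 473.05 + 498.53 + 475.07 + 501.83 + 469.58 + 485.43 + 465.32 + 436.18 = 4275.77, so n·x̄ = 4275.77.
σ₀² = 90.27² = 8148.6729, σ² = 21.57² = 465.2649; σ² + n·σ₀² = 465.2649 + 9·8148.6729 = 73803.321.
Posterior mean = (μ₀/σ₀² + n·x̄/σ²)/(1/σ₀² + n/σ²) = (σ²·μ₀ + σ₀²·n·x̄)/(σ² + n·σ₀²) = (465.2649·485.30 + 8148.6729·4275.77)/73803.321 = 35067644.181603/73803.321 = 475.1499.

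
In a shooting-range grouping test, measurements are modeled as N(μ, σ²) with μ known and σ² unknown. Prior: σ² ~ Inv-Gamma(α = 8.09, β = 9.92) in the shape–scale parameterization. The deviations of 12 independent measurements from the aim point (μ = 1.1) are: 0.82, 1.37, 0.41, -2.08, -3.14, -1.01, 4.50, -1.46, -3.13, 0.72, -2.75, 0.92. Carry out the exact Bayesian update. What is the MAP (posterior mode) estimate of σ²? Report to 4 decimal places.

2.6133

With known mean μ and an Inverse-Gamma(α, β) prior on σ², the Normal likelihood is conjugate: posterior is Inv-Gamma(α + n/2, β + Σ(xᵢ−μ)²/2).
Σ(xᵢ−μ)² = (0.82)² + (1.37)² + (0.41)² + (-2.08)² + (-3.14)² + (-1.01)² + (4.50)² + (-1.46)² + (-3.13)² + (0.72)² + (-2.75)² + (0.92)² = 59.0293.
Posterior: Inv-Gamma(8.09 + 12/2, 9.92 + 59.0293/2) = Inv-Gamma(14.09, 39.43465).
Mode = β/(α+1) = 39.43465/15.09 = 2.6133.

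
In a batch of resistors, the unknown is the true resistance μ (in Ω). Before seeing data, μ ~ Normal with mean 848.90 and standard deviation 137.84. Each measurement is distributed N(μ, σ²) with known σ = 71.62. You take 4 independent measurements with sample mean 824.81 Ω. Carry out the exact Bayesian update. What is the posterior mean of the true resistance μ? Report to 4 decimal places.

For Normal data with known variance σ², a Normal(μ₀, σ₀²) prior on μ is conjugate. Posterior precision = 1/σ₀² + n/σ²; posterior mean is the precision-weighted average of μ₀ and x̄.
n·x̄ = 4·824.81 = 3299.24.
σ₀² = 137.84² = 18999.8656, σ² = 71.62² = 5129.4244; σ² + n·σ₀² = 5129.4244 + 4·18999.8656 = 81128.8868.
Posterior mean = (μ₀/σ₀² + n·x̄/σ²)/(1/σ₀² + n/σ²) = (σ²·μ₀ + σ₀²·n·x̄)/(σ² + n·σ₀²) = (5129.4244·848.90 + 18999.8656·3299.24)/81128.8868 = 67039484.955304/81128.8868 = 826.3331.

826.3331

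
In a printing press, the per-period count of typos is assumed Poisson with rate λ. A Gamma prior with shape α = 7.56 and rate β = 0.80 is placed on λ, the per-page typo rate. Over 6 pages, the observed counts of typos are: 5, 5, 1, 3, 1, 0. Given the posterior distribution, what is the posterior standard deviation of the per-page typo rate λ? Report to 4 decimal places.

0.6985

With a Gamma(shape α, rate β) prior, the Poisson likelihood is conjugate: the posterior is Gamma(α + ΣXᵢ, β + n).
Sum of counts S = 15 over n = 6 pages.
Posterior: Gamma(α+S, β+n) = Gamma(7.56+15, 0.80+6) = Gamma(22.56, 6.80).
SD = √α/β = √22.56/6.80 = 0.6985.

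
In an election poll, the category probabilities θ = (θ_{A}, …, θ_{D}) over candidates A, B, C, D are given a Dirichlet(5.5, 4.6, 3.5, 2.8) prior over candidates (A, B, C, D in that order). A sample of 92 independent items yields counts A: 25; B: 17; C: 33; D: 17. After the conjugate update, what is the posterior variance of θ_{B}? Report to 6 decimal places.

0.001458

The Dirichlet prior is conjugate to the Multinomial likelihood: each posterior αⱼ = prior αⱼ + observed count nⱼ.
Posterior concentration: (30.5, 21.6, 36.5, 19.8), total = 108.4.
Var[θ_j] = α_j(Σα−α_j)/((Σα)²(Σα+1)) = 21.6·86.8/(108.4²·109.4) = 0.001458.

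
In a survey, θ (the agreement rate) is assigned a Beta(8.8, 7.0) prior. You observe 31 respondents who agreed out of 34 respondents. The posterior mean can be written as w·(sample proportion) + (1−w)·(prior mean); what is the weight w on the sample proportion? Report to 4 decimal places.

The Beta prior is conjugate to a Binomial/Bernoulli likelihood; the update adds successes to α and failures to β.
Posterior mean = (α₀+k)/(α₀+β₀+n) = [n/(α₀+β₀+n)]·(k/n) + [(α₀+β₀)/(α₀+β₀+n)]·α₀/(α₀+β₀), so only n and the prior enter the weight.
The weight on the data is w = n/(α₀+β₀+n) = 34/(8.8+7.0+34) = 34/49.8 = 0.6827.

0.6827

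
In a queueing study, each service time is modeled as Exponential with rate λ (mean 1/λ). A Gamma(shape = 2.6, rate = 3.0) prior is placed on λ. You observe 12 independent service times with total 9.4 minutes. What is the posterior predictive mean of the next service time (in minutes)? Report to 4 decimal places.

0.9118

With a Gamma(shape α, rate β) prior on the exponential rate λ, the posterior after n observations with total T = Σxᵢ is Gamma(α+n, β+T).
Posterior: Gamma(2.6+12, 3.0+9.4) = Gamma(14.6, 12.4).
The predictive distribution for the next observation is Lomax; its mean is β/(α−1) = 12.4/13.6 = 0.9118.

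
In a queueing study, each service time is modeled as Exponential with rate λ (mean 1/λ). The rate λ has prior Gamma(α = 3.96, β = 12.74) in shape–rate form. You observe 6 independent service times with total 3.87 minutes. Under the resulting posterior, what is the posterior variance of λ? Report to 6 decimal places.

0.036101

With a Gamma(shape α, rate β) prior on the exponential rate λ, the posterior after n observations with total T = Σxᵢ is Gamma(α+n, β+T).
Posterior: Gamma(3.96+6, 12.74+3.87) = Gamma(9.96, 16.61).
Var = α/β² = 0.036101.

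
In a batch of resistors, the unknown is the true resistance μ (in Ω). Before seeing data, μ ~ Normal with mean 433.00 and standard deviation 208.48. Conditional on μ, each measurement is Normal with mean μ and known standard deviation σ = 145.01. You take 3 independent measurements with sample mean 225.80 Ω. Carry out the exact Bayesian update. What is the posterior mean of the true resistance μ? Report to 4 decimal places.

For Normal data with known variance σ², a Normal(μ₀, σ₀²) prior on μ is conjugate. Posterior precision = 1/σ₀² + n/σ²; posterior mean is the precision-weighted average of μ₀ and x̄.
n·x̄ = 3·225.80 = 677.4.
σ₀² = 208.48² = 43463.9104, σ² = 145.01² = 21027.9001; σ² + n·σ₀² = 21027.9001 + 3·43463.9104 = 151419.6313.
Posterior mean = (μ₀/σ₀² + n·x̄/σ²)/(1/σ₀² + n/σ²) = (σ²·μ₀ + σ₀²·n·x̄)/(σ² + n·σ₀²) = (21027.9001·433.00 + 43463.9104·677.4)/151419.6313 = 38547533.64826/151419.6313 = 254.5742.

254.5742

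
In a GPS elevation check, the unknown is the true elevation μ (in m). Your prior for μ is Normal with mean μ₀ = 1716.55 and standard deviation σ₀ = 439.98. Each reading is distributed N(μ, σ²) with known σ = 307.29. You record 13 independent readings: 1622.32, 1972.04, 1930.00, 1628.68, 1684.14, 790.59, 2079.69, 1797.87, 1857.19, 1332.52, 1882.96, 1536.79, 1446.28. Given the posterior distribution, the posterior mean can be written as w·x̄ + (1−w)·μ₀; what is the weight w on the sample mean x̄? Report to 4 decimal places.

For Normal data with known variance σ², a Normal(μ₀, σ₀²) prior on μ is conjugate. Posterior precision = 1/σ₀² + n/σ²; posterior mean is the precision-weighted average of μ₀ and x̄.
σ₀² = 439.98² = 193582.4004, σ² = 307.29² = 94427.1441. Prior precision 1/σ₀² = 1/193582.4004; data precision n/σ² = 13/94427.1441.
w = (n/σ²)/(1/σ₀² + n/σ²) = n·σ₀²/(σ² + n·σ₀²) = 13·193582.4004/(94427.1441 + 13·193582.4004) = 2516571.2052/2610998.3493 = 0.9638.

0.9638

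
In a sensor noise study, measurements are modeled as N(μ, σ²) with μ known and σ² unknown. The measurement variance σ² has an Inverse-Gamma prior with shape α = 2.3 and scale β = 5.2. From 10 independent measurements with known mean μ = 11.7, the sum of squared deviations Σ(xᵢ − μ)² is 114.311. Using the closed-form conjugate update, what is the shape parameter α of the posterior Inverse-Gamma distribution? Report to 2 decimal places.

With known mean μ and an Inverse-Gamma(α, β) prior on σ², the Normal likelihood is conjugate: posterior is Inv-Gamma(α + n/2, β + Σ(xᵢ−μ)²/2).
Posterior: Inv-Gamma(2.3 + 10/2, 5.2 + 114.311/2) = Inv-Gamma(7.30, 62.3555).
Posterior α = 7.30.

7.30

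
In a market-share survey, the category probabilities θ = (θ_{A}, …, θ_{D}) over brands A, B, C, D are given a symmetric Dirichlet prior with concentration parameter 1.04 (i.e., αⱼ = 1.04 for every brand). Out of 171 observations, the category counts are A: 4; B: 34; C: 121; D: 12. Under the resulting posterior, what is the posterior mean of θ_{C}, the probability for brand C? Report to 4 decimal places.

0.6967

The Dirichlet prior is conjugate to the Multinomial likelihood: each posterior αⱼ = prior αⱼ + observed count nⱼ.
Posterior concentration: (5.04, 35.04, 122.04, 13.04), total = 175.16.
E[θ_{C}|data] = α_{C}/Σα = 122.04/175.16 = 0.6967.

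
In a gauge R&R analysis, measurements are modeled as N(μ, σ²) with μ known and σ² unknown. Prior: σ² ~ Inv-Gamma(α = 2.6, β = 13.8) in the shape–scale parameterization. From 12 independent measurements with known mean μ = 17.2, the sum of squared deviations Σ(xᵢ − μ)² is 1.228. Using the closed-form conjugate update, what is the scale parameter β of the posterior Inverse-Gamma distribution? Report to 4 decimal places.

14.4140

With known mean μ and an Inverse-Gamma(α, β) prior on σ², the Normal likelihood is conjugate: posterior is Inv-Gamma(α + n/2, β + Σ(xᵢ−μ)²/2).
Posterior: Inv-Gamma(2.6 + 12/2, 13.8 + 1.228/2) = Inv-Gamma(8.60, 14.4140).
Posterior β = 14.4140.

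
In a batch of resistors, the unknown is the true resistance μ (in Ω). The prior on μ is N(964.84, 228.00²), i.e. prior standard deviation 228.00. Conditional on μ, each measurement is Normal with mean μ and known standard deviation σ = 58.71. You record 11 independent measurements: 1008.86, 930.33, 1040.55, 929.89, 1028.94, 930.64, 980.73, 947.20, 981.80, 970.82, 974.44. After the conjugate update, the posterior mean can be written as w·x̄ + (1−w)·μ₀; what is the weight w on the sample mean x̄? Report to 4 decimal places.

For Normal data with known variance σ², a Normal(μ₀, σ₀²) prior on μ is conjugate. Posterior precision = 1/σ₀² + n/σ²; posterior mean is the precision-weighted average of μ₀ and x̄.
σ₀² = 228.00² = 51984, σ² = 58.71² = 3446.8641. Prior precision 1/σ₀² = 1/51984; data precision n/σ² = 11/3446.8641.
w = (n/σ²)/(1/σ₀² + n/σ²) = n·σ₀²/(σ² + n·σ₀²) = 11·51984/(3446.8641 + 11·51984) = 571824/575270.8641 = 0.9940.

0.9940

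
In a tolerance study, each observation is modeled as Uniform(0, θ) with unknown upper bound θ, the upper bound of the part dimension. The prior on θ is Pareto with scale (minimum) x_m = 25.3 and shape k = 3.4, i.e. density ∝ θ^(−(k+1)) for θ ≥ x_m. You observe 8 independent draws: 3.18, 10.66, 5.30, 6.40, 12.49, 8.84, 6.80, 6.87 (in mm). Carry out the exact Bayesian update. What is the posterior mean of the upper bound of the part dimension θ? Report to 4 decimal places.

27.7327

A Pareto(scale x_m, shape k) prior on the upper bound θ of Uniform(0, θ) is conjugate: posterior is Pareto(max(x_m, max xᵢ), k + n).
Sample maximum = 12.49; prior scale x_m = 25.3 → posterior scale = max = 25.30.
Posterior shape = 3.4 + 8 = 11.4.
E[θ|data] = k·x_m/(k−1) = 11.4·25.30/10.4 = 27.7327.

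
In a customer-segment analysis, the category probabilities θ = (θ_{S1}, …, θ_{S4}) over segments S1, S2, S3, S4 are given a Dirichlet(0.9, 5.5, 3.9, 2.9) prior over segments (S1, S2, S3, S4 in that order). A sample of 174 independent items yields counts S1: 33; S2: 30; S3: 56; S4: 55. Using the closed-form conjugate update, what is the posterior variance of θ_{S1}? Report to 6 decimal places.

The Dirichlet prior is conjugate to the Multinomial likelihood: each posterior αⱼ = prior αⱼ + observed count nⱼ.
Posterior concentration: (33.9, 35.5, 59.9, 57.9), total = 187.2.
Var[θ_j] = α_j(Σα−α_j)/((Σα)²(Σα+1)) = 33.9·153.3/(187.2²·188.2) = 0.000788.

0.000788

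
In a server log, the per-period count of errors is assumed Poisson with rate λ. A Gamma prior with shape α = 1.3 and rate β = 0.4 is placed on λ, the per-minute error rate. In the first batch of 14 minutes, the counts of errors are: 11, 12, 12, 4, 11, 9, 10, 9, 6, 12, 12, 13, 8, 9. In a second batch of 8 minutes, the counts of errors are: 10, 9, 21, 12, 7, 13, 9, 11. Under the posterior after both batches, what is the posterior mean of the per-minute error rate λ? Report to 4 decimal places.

10.3259

With a Gamma(shape α, rate β) prior, the Poisson likelihood is conjugate: the posterior is Gamma(α + ΣXᵢ, β + n).
Batch 1: sum of counts S = 138 over n = 14 minutes.
After batch 1: Gamma(α+S, β+n) = Gamma(1.3+138, 0.4+14) = Gamma(139.3, 14.4).
Batch 2: sum of counts S = 92 over n = 8 minutes.
After batch 2: Gamma(α+S, β+n) = Gamma(139.3+92, 14.4+8) = Gamma(231.3, 22.4).
Posterior mean = α/β = 231.3/22.4 = 10.3259.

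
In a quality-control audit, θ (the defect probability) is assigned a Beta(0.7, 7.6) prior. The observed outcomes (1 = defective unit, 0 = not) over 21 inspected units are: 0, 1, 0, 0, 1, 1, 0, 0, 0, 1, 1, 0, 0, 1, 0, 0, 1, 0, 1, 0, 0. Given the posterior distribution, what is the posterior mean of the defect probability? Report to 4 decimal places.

0.2969

The Beta prior is conjugate to a Binomial/Bernoulli likelihood; the update adds successes to α and failures to β.
Posterior: Beta(α+k, β+n−k) = Beta(0.7+8, 7.6+13) = Beta(8.7, 20.6).
Posterior mean = α/(α+β) = 8.7/29.3 = 0.2969.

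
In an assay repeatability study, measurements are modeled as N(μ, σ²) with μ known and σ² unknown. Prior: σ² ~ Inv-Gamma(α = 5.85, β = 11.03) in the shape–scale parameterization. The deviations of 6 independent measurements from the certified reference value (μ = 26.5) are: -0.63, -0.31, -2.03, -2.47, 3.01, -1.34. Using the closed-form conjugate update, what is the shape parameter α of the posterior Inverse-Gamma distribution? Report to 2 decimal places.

8.85

With known mean μ and an Inverse-Gamma(α, β) prior on σ², the Normal likelihood is conjugate: posterior is Inv-Gamma(α + n/2, β + Σ(xᵢ−μ)²/2).
Σ(xᵢ−μ)² = (-0.63)² + (-0.31)² + (-2.03)² + (-2.47)² + (3.01)² + (-1.34)² = 21.5705.
Posterior: Inv-Gamma(5.85 + 6/2, 11.03 + 21.5705/2) = Inv-Gamma(8.85, 21.81525).
Posterior α = 8.85.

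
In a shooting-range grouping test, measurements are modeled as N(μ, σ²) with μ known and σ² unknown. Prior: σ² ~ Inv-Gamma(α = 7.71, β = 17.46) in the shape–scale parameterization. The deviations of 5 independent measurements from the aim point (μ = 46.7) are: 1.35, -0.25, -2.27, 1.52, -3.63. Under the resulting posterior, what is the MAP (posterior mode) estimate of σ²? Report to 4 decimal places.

2.5622

With known mean μ and an Inverse-Gamma(α, β) prior on σ², the Normal likelihood is conjugate: posterior is Inv-Gamma(α + n/2, β + Σ(xᵢ−μ)²/2).
Σ(xᵢ−μ)² = (1.35)² + (-0.25)² + (-2.27)² + (1.52)² + (-3.63)² = 22.5252.
Posterior: Inv-Gamma(7.71 + 5/2, 17.46 + 22.5252/2) = Inv-Gamma(10.21, 28.72260).
Mode = β/(α+1) = 28.72260/11.21 = 2.5622.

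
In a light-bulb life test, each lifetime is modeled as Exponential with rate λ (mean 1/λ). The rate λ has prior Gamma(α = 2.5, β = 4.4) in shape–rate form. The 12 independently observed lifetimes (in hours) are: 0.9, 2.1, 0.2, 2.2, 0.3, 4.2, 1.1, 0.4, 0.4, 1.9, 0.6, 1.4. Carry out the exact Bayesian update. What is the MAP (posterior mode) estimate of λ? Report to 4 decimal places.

0.6716

With a Gamma(shape α, rate β) prior on the exponential rate λ, the posterior after n observations with total T = Σxᵢ is Gamma(α+n, β+T).
Sum of observations T = 15.7 hours; n = 12.
Posterior: Gamma(2.5+12, 4.4+15.7) = Gamma(14.5, 20.1).
Mode = (α−1)/β = 0.6716.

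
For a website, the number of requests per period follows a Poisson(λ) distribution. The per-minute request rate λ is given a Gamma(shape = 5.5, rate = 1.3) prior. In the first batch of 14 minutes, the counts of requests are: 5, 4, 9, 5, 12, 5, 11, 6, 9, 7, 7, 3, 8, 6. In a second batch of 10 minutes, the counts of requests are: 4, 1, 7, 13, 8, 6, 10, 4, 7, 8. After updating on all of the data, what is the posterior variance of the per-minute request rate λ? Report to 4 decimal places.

With a Gamma(shape α, rate β) prior, the Poisson likelihood is conjugate: the posterior is Gamma(α + ΣXᵢ, β + n).
Batch 1: sum of counts S = 97 over n = 14 minutes.
After batch 1: Gamma(α+S, β+n) = Gamma(5.5+97, 1.3+14) = Gamma(102.5, 15.3).
Batch 2: sum of counts S = 68 over n = 10 minutes.
After batch 2: Gamma(α+S, β+n) = Gamma(102.5+68, 15.3+10) = Gamma(170.5, 25.3).
Var = α/β² = 170.5/25.3² = 0.2664.

0.2664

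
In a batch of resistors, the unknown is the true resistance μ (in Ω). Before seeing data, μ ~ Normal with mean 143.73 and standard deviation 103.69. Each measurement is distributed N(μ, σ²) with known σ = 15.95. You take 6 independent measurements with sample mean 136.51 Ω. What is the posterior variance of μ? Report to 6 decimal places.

For Normal data with known variance σ², a Normal(μ₀, σ₀²) prior on μ is conjugate. Posterior precision = 1/σ₀² + n/σ²; posterior mean is the precision-weighted average of μ₀ and x̄.
σ₀² = 103.69² = 10751.6161, σ² = 15.95² = 254.4025; σ² + n·σ₀² = 254.4025 + 6·10751.6161 = 64764.0991.
Posterior precision = 1/σ₀² + n/σ² = 1/10751.6161 + 6/254.4025 = (σ² + n·σ₀²)/(σ₀²σ²) = 64764.0991/(10751.6161·254.4025); posterior variance σₙ² = σ₀²σ²/(σ² + n·σ₀²) = 10751.6161·254.4025/64764.0991 = 42.233862.

42.233862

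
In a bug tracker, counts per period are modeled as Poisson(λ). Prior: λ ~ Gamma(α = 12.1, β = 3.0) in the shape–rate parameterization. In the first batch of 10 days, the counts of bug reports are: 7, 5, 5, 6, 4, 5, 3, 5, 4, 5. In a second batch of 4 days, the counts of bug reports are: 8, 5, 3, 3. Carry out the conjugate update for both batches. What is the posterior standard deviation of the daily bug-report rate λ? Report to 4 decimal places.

0.5265

With a Gamma(shape α, rate β) prior, the Poisson likelihood is conjugate: the posterior is Gamma(α + ΣXᵢ, β + n).
Batch 1: sum of counts S = 49 over n = 10 days.
After batch 1: Gamma(α+S, β+n) = Gamma(12.1+49, 3.0+10) = Gamma(61.1, 13.0).
Batch 2: sum of counts S = 19 over n = 4 days.
After batch 2: Gamma(α+S, β+n) = Gamma(61.1+19, 13.0+4) = Gamma(80.1, 17.0).
SD = √α/β = √80.1/17.0 = 0.5265.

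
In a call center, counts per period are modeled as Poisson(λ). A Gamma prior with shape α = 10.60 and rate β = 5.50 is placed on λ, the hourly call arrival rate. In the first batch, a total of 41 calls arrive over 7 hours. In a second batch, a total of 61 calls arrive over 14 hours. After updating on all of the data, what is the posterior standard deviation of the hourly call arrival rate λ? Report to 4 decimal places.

0.4004

With a Gamma(shape α, rate β) prior, the Poisson likelihood is conjugate: the posterior is Gamma(α + ΣXᵢ, β + n).
After batch 1: Gamma(α+S, β+n) = Gamma(10.60+41, 5.50+7) = Gamma(51.60, 12.50).
After batch 2: Gamma(α+S, β+n) = Gamma(51.60+61, 12.50+14) = Gamma(112.60, 26.50).
SD = √α/β = √112.60/26.50 = 0.4004.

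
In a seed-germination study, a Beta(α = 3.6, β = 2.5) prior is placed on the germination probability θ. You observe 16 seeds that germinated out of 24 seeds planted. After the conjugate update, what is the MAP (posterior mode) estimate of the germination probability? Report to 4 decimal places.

0.6619

The Beta prior is conjugate to a Binomial/Bernoulli likelihood; the update adds successes to α and failures to β.
Posterior: Beta(α+k, β+n−k) = Beta(3.6+16, 2.5+8) = Beta(19.6, 10.5).
Mode of Beta(a,b) for a,b>1 is (a−1)/(a+b−2) = 18.6/28.1 = 0.6619.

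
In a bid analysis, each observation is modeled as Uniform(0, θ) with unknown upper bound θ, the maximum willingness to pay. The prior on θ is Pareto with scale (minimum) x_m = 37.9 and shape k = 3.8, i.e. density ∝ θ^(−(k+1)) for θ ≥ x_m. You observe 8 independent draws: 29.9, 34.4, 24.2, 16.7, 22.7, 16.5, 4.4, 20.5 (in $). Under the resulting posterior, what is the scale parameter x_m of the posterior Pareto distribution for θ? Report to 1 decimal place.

37.9

A Pareto(scale x_m, shape k) prior on the upper bound θ of Uniform(0, θ) is conjugate: posterior is Pareto(max(x_m, max xᵢ), k + n).
Sample maximum = 34.4; prior scale x_m = 37.9 → posterior scale = max = 37.9.
Posterior shape = 3.8 + 8 = 11.8.
Posterior scale x_m = 37.9.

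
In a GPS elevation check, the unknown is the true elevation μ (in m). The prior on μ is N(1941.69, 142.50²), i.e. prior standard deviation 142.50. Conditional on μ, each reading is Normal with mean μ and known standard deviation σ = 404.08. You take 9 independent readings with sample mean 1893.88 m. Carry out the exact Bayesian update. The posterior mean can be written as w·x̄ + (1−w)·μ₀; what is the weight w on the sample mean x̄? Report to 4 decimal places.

0.5281

For Normal data with known variance σ², a Normal(μ₀, σ₀²) prior on μ is conjugate. Posterior precision = 1/σ₀² + n/σ²; posterior mean is the precision-weighted average of μ₀ and x̄.
σ₀² = 142.50² = 20306.25, σ² = 404.08² = 163280.6464. Prior precision 1/σ₀² = 1/20306.25; data precision n/σ² = 9/163280.6464.
w = (n/σ²)/(1/σ₀² + n/σ²) = n·σ₀²/(σ² + n·σ₀²) = 9·20306.25/(163280.6464 + 9·20306.25) = 182756.25/346036.8964 = 0.5281.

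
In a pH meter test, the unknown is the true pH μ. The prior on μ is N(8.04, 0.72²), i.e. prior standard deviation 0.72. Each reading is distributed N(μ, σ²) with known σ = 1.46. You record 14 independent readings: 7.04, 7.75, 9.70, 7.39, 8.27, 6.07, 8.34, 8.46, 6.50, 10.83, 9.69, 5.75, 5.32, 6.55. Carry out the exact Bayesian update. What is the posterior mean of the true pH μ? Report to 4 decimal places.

7.7695

For Normal data with known variance σ², a Normal(μ₀, σ₀²) prior on μ is conjugate. Posterior precision = 1/σ₀² + n/σ²; posterior mean is the precision-weighted average of μ₀ and x̄.
Σxᵢ = 7.04 + 7.75 + 9.70 + 7.39 + 8.27 + 6.07 + 8.34 + 8.46 + 6.50 + 10.83 + 9.69 + 5.75 + 5.32 + 6.55 = 107.66, so n·x̄ = 107.66.
σ₀² = 0.72² = 0.5184, σ² = 1.46² = 2.1316; σ² + n·σ₀² = 2.1316 + 14·0.5184 = 9.3892.
Posterior mean = (μ₀/σ₀² + n·x̄/σ²)/(1/σ₀² + n/σ²) = (σ²·μ₀ + σ₀²·n·x̄)/(σ² + n·σ₀²) = (2.1316·8.04 + 0.5184·107.66)/9.3892 = 72.949008/9.3892 = 7.7695.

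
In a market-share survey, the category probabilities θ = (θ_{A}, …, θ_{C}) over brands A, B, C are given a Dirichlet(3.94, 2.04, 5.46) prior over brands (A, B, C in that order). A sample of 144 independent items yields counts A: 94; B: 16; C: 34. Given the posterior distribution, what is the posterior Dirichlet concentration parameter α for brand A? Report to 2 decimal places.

97.94

The Dirichlet prior is conjugate to the Multinomial likelihood: each posterior αⱼ = prior αⱼ + observed count nⱼ.
Posterior concentration: (97.94, 18.04, 39.46), total = 155.44.
α_{A} = 3.94 + 94 = 97.94.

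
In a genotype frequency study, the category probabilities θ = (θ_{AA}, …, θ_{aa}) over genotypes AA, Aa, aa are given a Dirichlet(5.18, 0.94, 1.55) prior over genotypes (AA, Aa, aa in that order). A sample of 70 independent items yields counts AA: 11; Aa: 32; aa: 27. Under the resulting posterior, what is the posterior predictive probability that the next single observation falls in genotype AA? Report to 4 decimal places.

The Dirichlet prior is conjugate to the Multinomial likelihood: each posterior αⱼ = prior αⱼ + observed count nⱼ.
Posterior concentration: (16.18, 32.94, 28.55), total = 77.67.
P(next = AA | data) = α_{AA}/Σα = 0.2083.

0.2083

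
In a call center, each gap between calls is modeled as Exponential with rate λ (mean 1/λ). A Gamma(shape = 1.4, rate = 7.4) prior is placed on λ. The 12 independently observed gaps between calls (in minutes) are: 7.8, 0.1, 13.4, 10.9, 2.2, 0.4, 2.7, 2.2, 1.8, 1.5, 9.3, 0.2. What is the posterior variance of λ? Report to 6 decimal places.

0.003735

With a Gamma(shape α, rate β) prior on the exponential rate λ, the posterior after n observations with total T = Σxᵢ is Gamma(α+n, β+T).
Sum of observations T = 52.5 minutes; n = 12.
Posterior: Gamma(1.4+12, 7.4+52.5) = Gamma(13.4, 59.9).
Var = α/β² = 0.003735.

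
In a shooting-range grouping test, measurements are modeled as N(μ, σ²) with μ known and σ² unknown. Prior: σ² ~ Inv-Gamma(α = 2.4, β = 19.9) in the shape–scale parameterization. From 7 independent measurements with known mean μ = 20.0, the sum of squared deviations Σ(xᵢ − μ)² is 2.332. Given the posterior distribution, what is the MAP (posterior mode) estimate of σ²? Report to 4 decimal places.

With known mean μ and an Inverse-Gamma(α, β) prior on σ², the Normal likelihood is conjugate: posterior is Inv-Gamma(α + n/2, β + Σ(xᵢ−μ)²/2).
Posterior: Inv-Gamma(2.4 + 7/2, 19.9 + 2.332/2) = Inv-Gamma(5.90, 21.0660).
Mode = β/(α+1) = 21.0660/6.90 = 3.0530.

3.0530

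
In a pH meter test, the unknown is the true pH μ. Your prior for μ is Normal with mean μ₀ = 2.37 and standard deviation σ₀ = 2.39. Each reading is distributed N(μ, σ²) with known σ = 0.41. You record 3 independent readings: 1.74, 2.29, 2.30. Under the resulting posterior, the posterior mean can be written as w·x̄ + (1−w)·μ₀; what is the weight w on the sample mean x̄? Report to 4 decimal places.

For Normal data with known variance σ², a Normal(μ₀, σ₀²) prior on μ is conjugate. Posterior precision = 1/σ₀² + n/σ²; posterior mean is the precision-weighted average of μ₀ and x̄.
σ₀² = 2.39² = 5.7121, σ² = 0.41² = 0.1681. Prior precision 1/σ₀² = 1/5.7121; data precision n/σ² = 3/0.1681.
w = (n/σ²)/(1/σ₀² + n/σ²) = n·σ₀²/(σ² + n·σ₀²) = 3·5.7121/(0.1681 + 3·5.7121) = 17.1363/17.3044 = 0.9903.

0.9903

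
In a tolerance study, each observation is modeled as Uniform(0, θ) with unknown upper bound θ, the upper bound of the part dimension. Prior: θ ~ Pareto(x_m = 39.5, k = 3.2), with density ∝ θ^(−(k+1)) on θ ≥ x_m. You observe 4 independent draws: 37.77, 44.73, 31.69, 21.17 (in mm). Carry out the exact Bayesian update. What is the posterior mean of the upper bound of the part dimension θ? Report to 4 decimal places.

A Pareto(scale x_m, shape k) prior on the upper bound θ of Uniform(0, θ) is conjugate: posterior is Pareto(max(x_m, max xᵢ), k + n).
Sample maximum = 44.73; prior scale x_m = 39.5 → posterior scale = max = 44.73.
Posterior shape = 3.2 + 4 = 7.2.
E[θ|data] = k·x_m/(k−1) = 7.2·44.73/6.2 = 51.9445.

51.9445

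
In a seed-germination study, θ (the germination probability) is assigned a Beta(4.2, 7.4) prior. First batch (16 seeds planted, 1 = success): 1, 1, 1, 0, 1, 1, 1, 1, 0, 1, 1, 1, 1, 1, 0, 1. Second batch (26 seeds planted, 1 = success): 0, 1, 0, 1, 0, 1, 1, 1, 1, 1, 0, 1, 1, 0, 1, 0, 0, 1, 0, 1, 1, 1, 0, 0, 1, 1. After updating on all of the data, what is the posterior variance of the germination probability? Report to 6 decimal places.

0.004318

The Beta prior is conjugate to a Binomial/Bernoulli likelihood; the update adds successes to α and failures to β.
After batch 1: Beta(4.2+13, 7.4+3) = Beta(17.2, 10.4).
After batch 2: Beta(17.2+16, 10.4+10) = Beta(33.2, 20.4).
Var = αβ/((α+β)²(α+β+1)) = 33.2·20.4/(53.6²·54.6) = 0.004318.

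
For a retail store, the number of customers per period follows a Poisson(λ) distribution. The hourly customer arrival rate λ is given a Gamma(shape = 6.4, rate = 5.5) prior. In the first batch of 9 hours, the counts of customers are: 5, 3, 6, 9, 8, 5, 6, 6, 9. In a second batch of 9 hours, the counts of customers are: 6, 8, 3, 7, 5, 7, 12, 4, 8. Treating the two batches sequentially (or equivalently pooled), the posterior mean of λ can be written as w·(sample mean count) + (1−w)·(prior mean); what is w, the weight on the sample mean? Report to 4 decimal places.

With a Gamma(shape α, rate β) prior, the Poisson likelihood is conjugate: the posterior is Gamma(α + ΣXᵢ, β + n).
Total number of hours: n = 9 + 9 = 18.
Posterior mean = (α₀+S)/(β₀+n) = [n/(β₀+n)]·(S/n) + [β₀/(β₀+n)]·(α₀/β₀), so only n and β₀ enter the weight.
Weight on data w = n/(β₀+n) = 18/(5.5+18) = 18/23.5 = 0.7660.

0.7660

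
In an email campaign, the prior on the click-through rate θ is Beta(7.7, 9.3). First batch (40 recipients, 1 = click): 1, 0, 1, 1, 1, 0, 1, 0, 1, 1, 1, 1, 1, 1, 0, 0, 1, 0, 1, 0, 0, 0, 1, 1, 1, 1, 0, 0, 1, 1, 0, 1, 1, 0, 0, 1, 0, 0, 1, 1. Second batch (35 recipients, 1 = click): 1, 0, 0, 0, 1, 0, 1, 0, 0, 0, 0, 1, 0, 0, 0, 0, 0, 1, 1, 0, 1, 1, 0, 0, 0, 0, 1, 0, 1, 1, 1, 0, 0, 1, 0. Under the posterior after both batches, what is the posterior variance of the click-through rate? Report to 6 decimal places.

The Beta prior is conjugate to a Binomial/Bernoulli likelihood; the update adds successes to α and failures to β.
After batch 1: Beta(7.7+24, 9.3+16) = Beta(31.7, 25.3).
After batch 2: Beta(31.7+13, 25.3+22) = Beta(44.7, 47.3).
Var = αβ/((α+β)²(α+β+1)) = 44.7·47.3/(92.0²·93.0) = 0.002686.

0.002686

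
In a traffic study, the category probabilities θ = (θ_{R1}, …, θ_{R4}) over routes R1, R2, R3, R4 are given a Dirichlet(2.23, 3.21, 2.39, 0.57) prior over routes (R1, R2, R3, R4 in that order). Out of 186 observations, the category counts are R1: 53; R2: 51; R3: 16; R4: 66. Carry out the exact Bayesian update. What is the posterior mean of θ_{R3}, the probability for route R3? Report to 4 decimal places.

The Dirichlet prior is conjugate to the Multinomial likelihood: each posterior αⱼ = prior αⱼ + observed count nⱼ.
Posterior concentration: (55.23, 54.21, 18.39, 66.57), total = 194.40.
E[θ_{R3}|data] = α_{R3}/Σα = 18.39/194.40 = 0.0946.

0.0946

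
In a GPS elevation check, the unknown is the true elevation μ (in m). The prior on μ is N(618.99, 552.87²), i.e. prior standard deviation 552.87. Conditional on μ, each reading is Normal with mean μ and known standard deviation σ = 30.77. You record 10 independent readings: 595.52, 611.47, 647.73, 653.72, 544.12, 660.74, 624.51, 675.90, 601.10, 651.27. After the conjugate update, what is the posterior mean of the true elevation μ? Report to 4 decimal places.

626.6056

For Normal data with known variance σ², a Normal(μ₀, σ₀²) prior on μ is conjugate. Posterior precision = 1/σ₀² + n/σ²; posterior mean is the precision-weighted average of μ₀ and x̄.
Σxᵢ = 595.52 + 611.47 + 647.73 + 653.72 + 544.12 + 660.74 + 624.51 + 675.90 + 601.10 + 651.27 = 6266.08, so n·x̄ = 6266.08.
σ₀² = 552.87² = 305665.2369, σ² = 30.77² = 946.7929; σ² + n·σ₀² = 946.7929 + 10·305665.2369 = 3057599.1619.
Posterior mean = (μ₀/σ₀² + n·x̄/σ²)/(1/σ₀² + n/σ²) = (σ²·μ₀ + σ₀²·n·x̄)/(σ² + n·σ₀²) = (946.7929·618.99 + 305665.2369·6266.08)/3057599.1619 = 1915908882.971523/3057599.1619 = 626.6056.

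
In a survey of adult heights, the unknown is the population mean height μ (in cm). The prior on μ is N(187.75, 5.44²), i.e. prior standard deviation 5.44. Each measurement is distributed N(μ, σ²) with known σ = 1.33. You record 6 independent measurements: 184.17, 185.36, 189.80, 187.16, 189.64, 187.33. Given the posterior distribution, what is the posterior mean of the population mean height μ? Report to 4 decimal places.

For Normal data with known variance σ², a Normal(μ₀, σ₀²) prior on μ is conjugate. Posterior precision = 1/σ₀² + n/σ²; posterior mean is the precision-weighted average of μ₀ and x̄.
Σxᵢ = 184.17 + 185.36 + 189.80 + 187.16 + 189.64 + 187.33 = 1123.46, so n·x̄ = 1123.46.
σ₀² = 5.44² = 29.5936, σ² = 1.33² = 1.7689; σ² + n·σ₀² = 1.7689 + 6·29.5936 = 179.3305.
Posterior mean = (μ₀/σ₀² + n·x̄/σ²)/(1/σ₀² + n/σ²) = (σ²·μ₀ + σ₀²·n·x̄)/(σ² + n·σ₀²) = (1.7689·187.75 + 29.5936·1123.46)/179.3305 = 33579.336831/179.3305 = 187.2483.

187.2483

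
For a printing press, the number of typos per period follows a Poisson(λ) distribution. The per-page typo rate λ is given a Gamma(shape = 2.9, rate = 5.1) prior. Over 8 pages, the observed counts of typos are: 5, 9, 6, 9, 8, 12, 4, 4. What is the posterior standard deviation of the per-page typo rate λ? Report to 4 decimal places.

With a Gamma(shape α, rate β) prior, the Poisson likelihood is conjugate: the posterior is Gamma(α + ΣXᵢ, β + n).
Sum of counts S = 57 over n = 8 pages.
Posterior: Gamma(α+S, β+n) = Gamma(2.9+57, 5.1+8) = Gamma(59.9, 13.1).
SD = √α/β = √59.9/13.1 = 0.5908.

0.5908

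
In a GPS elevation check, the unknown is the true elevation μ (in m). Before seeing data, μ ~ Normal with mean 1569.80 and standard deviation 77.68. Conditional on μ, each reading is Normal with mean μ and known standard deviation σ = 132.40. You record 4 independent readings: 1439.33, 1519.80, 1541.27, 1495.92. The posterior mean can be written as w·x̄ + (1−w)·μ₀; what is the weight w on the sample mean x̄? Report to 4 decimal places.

0.5793

For Normal data with known variance σ², a Normal(μ₀, σ₀²) prior on μ is conjugate. Posterior precision = 1/σ₀² + n/σ²; posterior mean is the precision-weighted average of μ₀ and x̄.
σ₀² = 77.68² = 6034.1824, σ² = 132.40² = 17529.76. Prior precision 1/σ₀² = 1/6034.1824; data precision n/σ² = 4/17529.76.
w = (n/σ²)/(1/σ₀² + n/σ²) = n·σ₀²/(σ² + n·σ₀²) = 4·6034.1824/(17529.76 + 4·6034.1824) = 24136.7296/41666.4896 = 0.5793.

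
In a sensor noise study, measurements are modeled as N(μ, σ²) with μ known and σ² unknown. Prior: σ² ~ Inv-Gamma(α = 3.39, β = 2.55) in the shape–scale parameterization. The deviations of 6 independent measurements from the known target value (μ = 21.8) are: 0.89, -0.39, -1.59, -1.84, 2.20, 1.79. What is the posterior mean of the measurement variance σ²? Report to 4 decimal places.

1.8555

With known mean μ and an Inverse-Gamma(α, β) prior on σ², the Normal likelihood is conjugate: posterior is Inv-Gamma(α + n/2, β + Σ(xᵢ−μ)²/2).
Σ(xᵢ−μ)² = (0.89)² + (-0.39)² + (-1.59)² + (-1.84)² + (2.20)² + (1.79)² = 14.9020.
Posterior: Inv-Gamma(3.39 + 6/2, 2.55 + 14.9020/2) = Inv-Gamma(6.39, 10.00100).
E[σ²|data] = β/(α−1) = 10.00100/5.39 = 1.8555.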